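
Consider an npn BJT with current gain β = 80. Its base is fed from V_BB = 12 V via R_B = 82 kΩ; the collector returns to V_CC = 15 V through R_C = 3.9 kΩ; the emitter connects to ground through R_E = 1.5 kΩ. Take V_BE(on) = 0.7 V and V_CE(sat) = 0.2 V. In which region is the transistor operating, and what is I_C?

Assume active: I_B = (12 − 0.7)/(82 + 81×1.5) = 0.0555 mA, I_C = β·I_B = 4.44 mA.
Then V_CE = 15 − 4.44×3.9 − 4.5×1.5 = -9.07 V < 0.2 V — the active assumption fails.
Re-solve with V_CE = 0.2 V. KCL at the emitter: V_E/R_E = (V_BB−0.7−V_E)/R_B + (V_CC−0.2−V_E)/R_C, giving V_E = 4.2 V.
I_C = (V_CC − 0.2 − V_E)/R_C = (14.8 − 4.2)/3.9 = 2.72 mA.
Check: I_B = (11.3 − 4.2)/82 = 0.0865 mA, and β·I_B = 6.92 mA > I_C, confirming saturation.

saturation; I_C ≈ 2.7 mA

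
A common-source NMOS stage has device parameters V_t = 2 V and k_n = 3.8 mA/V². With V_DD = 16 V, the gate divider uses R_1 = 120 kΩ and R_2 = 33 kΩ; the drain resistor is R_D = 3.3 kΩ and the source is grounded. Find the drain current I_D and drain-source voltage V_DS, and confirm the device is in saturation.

V_G = V_DD·R_2/(R_1+R_2) = 16×33/153 = 3.45 V. With the source grounded, V_GS = V_G = 3.45 V.
Assume saturation: I_D = (k_n/2)(V_GS − V_t)² = (3.8/2)×(3.45 − 2)² = 1.9×1.45² = 4 mA.
V_DS = V_DD − I_D·R_D = 16 − 4×3.3 = 2.8 V.
Saturation requires V_DS ≥ V_GS − V_t = 1.45 V; 2.8 ≥ 1.45 ✓.

I_D ≈ 4 mA, V_DS ≈ 2.8 V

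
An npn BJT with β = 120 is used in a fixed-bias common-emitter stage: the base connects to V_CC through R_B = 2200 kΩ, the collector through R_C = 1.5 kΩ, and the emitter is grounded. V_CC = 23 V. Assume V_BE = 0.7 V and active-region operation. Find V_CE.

V_CE ≈ 21 V

Base loop: V_CC = I_B·R_B + V_BE, so I_B = (23 − 0.7)/2200 kΩ = 0.0101 mA.
In the active region I_C = β·I_B = 120 × 0.0101 = 1.22 mA.
Collector loop: V_CE = V_CC − I_C·R_C = 23 − 1.22×1.5 = 21.2 V.
Since V_CE = 21.2 V > V_CE(sat) ≈ 0.2 V, the transistor is in the active region as assumed.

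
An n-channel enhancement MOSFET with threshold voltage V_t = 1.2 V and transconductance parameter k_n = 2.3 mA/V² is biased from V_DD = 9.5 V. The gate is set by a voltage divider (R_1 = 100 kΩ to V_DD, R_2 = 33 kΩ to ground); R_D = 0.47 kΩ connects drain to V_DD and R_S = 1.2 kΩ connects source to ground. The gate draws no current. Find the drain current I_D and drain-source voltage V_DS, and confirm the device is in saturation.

V_G = V_DD·R_2/(R_1+R_2) = 9.5×33/133 = 2.36 V.
Assume saturation: I_D = (k_n/2)(V_GS − V_t)² with V_GS = V_G − I_D·R_S = 2.36 − 1.2·I_D.
Substituting gives 1.66·I_D² − 4.19·I_D + 1.54 = 0, with roots I_D = 0.446 or 2.09 mA.
The root I_D = 2.09 mA gives V_GS = -0.147 V ≤ V_t, so take I_D = 0.446 mA.
Then V_GS = 1.82 V and V_DS = V_DD − I_D(R_D+R_S) = 9.5 − 0.446×1.67 = 8.76 V.
Saturation requires V_DS ≥ V_GS − V_t = 0.622 V; 8.76 ≥ 0.622 ✓.

I_D ≈ 0.45 mA, V_DS ≈ 8.8 V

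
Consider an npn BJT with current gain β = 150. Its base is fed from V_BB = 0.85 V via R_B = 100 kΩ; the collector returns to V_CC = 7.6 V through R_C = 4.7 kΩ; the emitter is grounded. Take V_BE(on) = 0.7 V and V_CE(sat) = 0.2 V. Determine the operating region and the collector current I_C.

Assume active. Base-emitter loop: I_B = (V_BB − V_BE)/R_B = (0.85 − 0.7)/100 = 0.0015 mA.
I_C = β·I_B = 150×0.0015 = 0.225 mA.
V_CE = V_CC − I_C·R_C = 7.6 − 0.225×4.7 = 6.54 V > V_CE(sat), so the active-region assumption holds.

active; I_C ≈ 0.23 mA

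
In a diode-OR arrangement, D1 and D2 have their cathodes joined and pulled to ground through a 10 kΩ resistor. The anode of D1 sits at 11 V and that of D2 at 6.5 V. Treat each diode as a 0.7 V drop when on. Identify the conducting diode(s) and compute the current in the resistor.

Assume both conduct. Then node N would need to be at both 11−0.7 = 10.3 V and 6.5−0.7 = 5.8 V, which is impossible.
Assume only D1 conducts: V_N = 11 − 0.7 = 10.3 V, so I_R = 10.3/10 = 1.03 mA.
Check D2: its anode-to-cathode voltage is 6.5 − 10.3 = -3.8 V < 0.7 V, so it is off. The assumption is consistent.

Only D1 conducts; I_R ≈ 1 mA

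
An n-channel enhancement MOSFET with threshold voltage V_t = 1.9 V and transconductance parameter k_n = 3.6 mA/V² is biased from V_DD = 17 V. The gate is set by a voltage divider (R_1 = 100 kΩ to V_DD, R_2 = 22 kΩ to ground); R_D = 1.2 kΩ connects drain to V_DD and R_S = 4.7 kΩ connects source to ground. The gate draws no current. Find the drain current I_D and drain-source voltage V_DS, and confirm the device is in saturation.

V_G = V_DD·R_2/(R_1+R_2) = 17×22/122 = 3.07 V.
Assume saturation: I_D = (k_n/2)(V_GS − V_t)² with V_GS = V_G − I_D·R_S = 3.07 − 4.7·I_D.
Substituting gives 39.8·I_D² − 20.7·I_D + 2.45 = 0, with roots I_D = 0.181 or 0.341 mA.
The root I_D = 0.341 mA gives V_GS = 1.47 V ≤ V_t, so take I_D = 0.181 mA.
Then V_GS = 2.22 V and V_DS = V_DD − I_D(R_D+R_S) = 17 − 0.181×5.9 = 15.9 V.
Saturation requires V_DS ≥ V_GS − V_t = 0.317 V; 15.9 ≥ 0.317 ✓.

I_D ≈ 0.18 mA, V_DS ≈ 16 V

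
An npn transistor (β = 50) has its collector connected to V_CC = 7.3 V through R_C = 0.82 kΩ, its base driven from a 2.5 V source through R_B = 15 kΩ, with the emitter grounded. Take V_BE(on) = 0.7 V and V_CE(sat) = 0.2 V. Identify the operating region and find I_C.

Assume active. Base-emitter loop: I_B = (V_BB − V_BE)/R_B = (2.5 − 0.7)/15 = 0.12 mA.
I_C = β·I_B = 50×0.12 = 6 mA.
V_CE = V_CC − I_C·R_C = 7.3 − 6×0.82 = 2.38 V > V_CE(sat), so the active-region assumption holds.

active; I_C ≈ 6 mA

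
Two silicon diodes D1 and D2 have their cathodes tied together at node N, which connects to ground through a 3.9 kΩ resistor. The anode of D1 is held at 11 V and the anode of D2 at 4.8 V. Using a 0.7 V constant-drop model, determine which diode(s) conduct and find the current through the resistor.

Assume both conduct. Then node N would need to be at both 11−0.7 = 10.3 V and 4.8−0.7 = 4.1 V, which is impossible.
Assume only D1 conducts: V_N = 11 − 0.7 = 10.3 V, so I_R = 10.3/3.9 = 2.64 mA.
Check D2: its anode-to-cathode voltage is 4.8 − 10.3 = -5.5 V < 0.7 V, so it is off. The assumption is consistent.

Only D1 conducts; I_R ≈ 2.6 mA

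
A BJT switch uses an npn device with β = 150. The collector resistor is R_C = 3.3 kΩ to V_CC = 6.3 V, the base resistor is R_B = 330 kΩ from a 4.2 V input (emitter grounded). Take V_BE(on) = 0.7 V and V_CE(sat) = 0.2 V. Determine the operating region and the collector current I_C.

Assume active. Base-emitter loop: I_B = (V_BB − V_BE)/R_B = (4.2 − 0.7)/330 = 0.0106 mA.
I_C = β·I_B = 150×0.0106 = 1.59 mA.
V_CE = V_CC − I_C·R_C = 6.3 − 1.59×3.3 = 1.05 V > V_CE(sat), so the active-region assumption holds.

active; I_C ≈ 1.6 mA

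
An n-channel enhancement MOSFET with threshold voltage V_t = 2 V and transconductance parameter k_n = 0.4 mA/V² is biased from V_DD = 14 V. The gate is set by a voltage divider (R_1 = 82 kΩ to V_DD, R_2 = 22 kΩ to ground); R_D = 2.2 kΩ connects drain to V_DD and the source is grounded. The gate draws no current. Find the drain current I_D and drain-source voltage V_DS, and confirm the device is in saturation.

I_D ≈ 0.18 mA, V_DS ≈ 14 V

V_G = V_DD·R_2/(R_1+R_2) = 14×22/104 = 2.96 V. With the source grounded, V_GS = V_G = 2.96 V.
Assume saturation: I_D = (k_n/2)(V_GS − V_t)² = (0.4/2)×(2.96 − 2)² = 0.2×0.962² = 0.185 mA.
V_DS = V_DD − I_D·R_D = 14 − 0.185×2.2 = 13.6 V.
Saturation requires V_DS ≥ V_GS − V_t = 0.962 V; 13.6 ≥ 0.962 ✓.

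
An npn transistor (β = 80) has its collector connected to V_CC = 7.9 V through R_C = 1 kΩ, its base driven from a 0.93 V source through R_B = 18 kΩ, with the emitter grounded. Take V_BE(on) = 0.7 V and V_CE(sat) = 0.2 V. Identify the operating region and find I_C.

active; I_C ≈ 1 mA

Assume active. Base-emitter loop: I_B = (V_BB − V_BE)/R_B = (0.93 − 0.7)/18 = 0.0128 mA.
I_C = β·I_B = 80×0.0128 = 1.02 mA.
V_CE = V_CC − I_C·R_C = 7.9 − 1.02×1 = 6.88 V > V_CE(sat), so the active-region assumption holds.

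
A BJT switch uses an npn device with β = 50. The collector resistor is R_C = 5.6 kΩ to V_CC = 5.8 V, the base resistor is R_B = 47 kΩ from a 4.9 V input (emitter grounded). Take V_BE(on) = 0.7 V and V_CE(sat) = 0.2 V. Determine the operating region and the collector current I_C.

Assume active: I_B = (4.9 − 0.7)/47 = 0.0894 mA, giving I_C = β·I_B = 4.47 mA.
But then V_CE = 5.8 − 4.47×5.6 = -19.2 V < V_CE(sat) = 0.2 V — impossible in the active region.
So the transistor is saturated. With V_CE = 0.2 V, I_C = (V_CC − 0.2)/R_C = 5.6/5.6 = 1 mA.
Check: β·I_B = 4.47 mA > I_C = 1 mA, confirming saturation.

saturation; I_C ≈ 1 mA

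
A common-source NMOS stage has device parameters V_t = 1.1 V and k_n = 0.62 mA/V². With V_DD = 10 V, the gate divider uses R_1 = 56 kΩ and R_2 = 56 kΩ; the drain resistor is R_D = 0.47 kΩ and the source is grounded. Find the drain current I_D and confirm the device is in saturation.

I_D ≈ 4.7 mA

V_G = V_DD·R_2/(R_1+R_2) = 10×56/112 = 5 V. With the source grounded, V_GS = V_G = 5 V.
Assume saturation: I_D = (k_n/2)(V_GS − V_t)² = (0.62/2)×(5 − 1.1)² = 0.31×3.9² = 4.72 mA.
V_DS = V_DD − I_D·R_D = 10 − 4.72×0.47 = 7.78 V.
Saturation requires V_DS ≥ V_GS − V_t = 3.9 V; 7.78 ≥ 3.9 ✓.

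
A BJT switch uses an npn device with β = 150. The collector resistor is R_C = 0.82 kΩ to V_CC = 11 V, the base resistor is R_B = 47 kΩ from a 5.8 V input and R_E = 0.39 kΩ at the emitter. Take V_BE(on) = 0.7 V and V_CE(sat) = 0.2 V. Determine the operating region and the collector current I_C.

active; I_C ≈ 7.2 mA

Assume active. Base-emitter loop: I_B = (V_BB − V_BE)/(R_B + (β+1)R_E) = (5.8 − 0.7)/(47 + 151×0.39) = 0.0482 mA.
I_C = β·I_B = 150×0.0482 = 7.22 mA.
V_CE = V_CC − I_C·R_C − I_E·R_E = 11 − 7.22×0.82 − 7.27×0.39 = 2.24 V > V_CE(sat), so the active-region assumption holds.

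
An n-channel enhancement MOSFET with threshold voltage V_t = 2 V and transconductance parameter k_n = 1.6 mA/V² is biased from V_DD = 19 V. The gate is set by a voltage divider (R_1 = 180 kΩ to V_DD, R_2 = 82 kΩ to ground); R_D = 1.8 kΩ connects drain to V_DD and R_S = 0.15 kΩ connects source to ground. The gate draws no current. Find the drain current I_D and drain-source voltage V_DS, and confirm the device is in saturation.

I_D ≈ 6.8 mA, V_DS ≈ 5.7 V

V_G = V_DD·R_2/(R_1+R_2) = 19×82/262 = 5.95 V.
Assume saturation: I_D = (k_n/2)(V_GS − V_t)² with V_GS = V_G − I_D·R_S = 5.95 − 0.15·I_D.
Substituting gives 0.018·I_D² − 1.95·I_D + 12.5 = 0, with roots I_D = 6.83 or 101 mA.
The root I_D = 101 mA gives V_GS = -9.26 V ≤ V_t, so take I_D = 6.83 mA.
Then V_GS = 4.92 V and V_DS = V_DD − I_D(R_D+R_S) = 19 − 6.83×1.95 = 5.68 V.
Saturation requires V_DS ≥ V_GS − V_t = 2.92 V; 5.68 ≥ 2.92 ✓.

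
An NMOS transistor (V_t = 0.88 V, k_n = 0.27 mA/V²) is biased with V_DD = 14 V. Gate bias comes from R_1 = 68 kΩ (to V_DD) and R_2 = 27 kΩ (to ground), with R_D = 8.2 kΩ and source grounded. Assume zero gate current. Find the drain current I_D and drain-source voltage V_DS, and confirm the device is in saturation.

V_G = V_DD·R_2/(R_1+R_2) = 14×27/95 = 3.98 V. With the source grounded, V_GS = V_G = 3.98 V.
Assume saturation: I_D = (k_n/2)(V_GS − V_t)² = (0.27/2)×(3.98 − 0.88)² = 0.135×3.1² = 1.3 mA.
V_DS = V_DD − I_D·R_D = 14 − 1.3×8.2 = 3.37 V.
Saturation requires V_DS ≥ V_GS − V_t = 3.1 V; 3.37 ≥ 3.1 ✓.

I_D ≈ 1.3 mA, V_DS ≈ 3.4 V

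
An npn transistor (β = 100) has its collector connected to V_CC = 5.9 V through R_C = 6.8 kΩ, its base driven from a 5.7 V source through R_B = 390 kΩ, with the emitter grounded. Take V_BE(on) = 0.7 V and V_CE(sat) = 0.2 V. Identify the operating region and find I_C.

Assume active: I_B = (5.7 − 0.7)/390 = 0.0128 mA, giving I_C = β·I_B = 1.28 mA.
But then V_CE = 5.9 − 1.28×6.8 = -2.82 V < V_CE(sat) = 0.2 V — impossible in the active region.
So the transistor is saturated. With V_CE = 0.2 V, I_C = (V_CC − 0.2)/R_C = 5.7/6.8 = 0.838 mA.
Check: β·I_B = 1.28 mA > I_C = 0.838 mA, confirming saturation.

saturation; I_C ≈ 0.84 mA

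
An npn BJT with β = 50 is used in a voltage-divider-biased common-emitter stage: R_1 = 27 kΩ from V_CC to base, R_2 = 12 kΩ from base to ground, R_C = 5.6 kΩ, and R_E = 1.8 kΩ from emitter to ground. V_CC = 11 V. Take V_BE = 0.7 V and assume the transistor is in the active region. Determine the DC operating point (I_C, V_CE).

I_C ≈ 1.3 mA, V_CE ≈ 1 V

Thevenize the base divider: V_Th = V_CC·R_2/(R_1+R_2) = 11×12/39 = 3.38 V, R_Th = R_1‖R_2 = 8.31 kΩ.
Base-emitter loop: V_Th = I_B·R_Th + V_BE + (β+1)I_B·R_E, so I_B = (3.38 − 0.7) / (8.31 + 51×1.8) = 0.0268 mA.
I_C = β·I_B = 50×0.0268 = 1.34 mA, and I_E = (β+1)I_B = 1.37 mA.
V_CE = V_CC − I_C·R_C − I_E·R_E = 11 − 1.34×5.6 − 1.37×1.8 = 1.03 V.
V_CE = 1.03 V > 0.2 V confirms active-region operation.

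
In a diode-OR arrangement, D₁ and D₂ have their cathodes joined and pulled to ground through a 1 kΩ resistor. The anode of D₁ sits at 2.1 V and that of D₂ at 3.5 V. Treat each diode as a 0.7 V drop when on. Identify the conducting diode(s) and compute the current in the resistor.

Assume both conduct. Then node N would need to be at both 2.1−0.7 = 1.4 V and 3.5−0.7 = 2.8 V, which is impossible.
Assume only D₂ conducts: V_N = 3.5 − 0.7 = 2.8 V, so I_R = 2.8/1 = 2.8 mA.
Check D₁: its anode-to-cathode voltage is 2.1 − 2.8 = -0.7 V < 0.7 V, so it is off. The assumption is consistent.

Only D₂ conducts; I_R ≈ 2.8 mA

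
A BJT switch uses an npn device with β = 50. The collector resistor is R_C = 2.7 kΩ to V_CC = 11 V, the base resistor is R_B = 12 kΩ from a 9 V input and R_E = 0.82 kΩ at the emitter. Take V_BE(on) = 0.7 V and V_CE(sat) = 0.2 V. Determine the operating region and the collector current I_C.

Assume active: I_B = (9 − 0.7)/(12 + 51×0.82) = 0.154 mA, I_C = β·I_B = 7.71 mA.
Then V_CE = 11 − 7.71×2.7 − 7.87×0.82 = -16.3 V < 0.2 V — the active assumption fails.
Re-solve with V_CE = 0.2 V. KCL at the emitter: V_E/R_E = (V_BB−0.7−V_E)/R_B + (V_CC−0.2−V_E)/R_C, giving V_E = 2.8 V.
I_C = (V_CC − 0.2 − V_E)/R_C = (10.8 − 2.8)/2.7 = 2.96 mA.
Check: I_B = (8.3 − 2.8)/12 = 0.458 mA, and β·I_B = 22.9 mA > I_C, confirming saturation.

saturation; I_C ≈ 3 mA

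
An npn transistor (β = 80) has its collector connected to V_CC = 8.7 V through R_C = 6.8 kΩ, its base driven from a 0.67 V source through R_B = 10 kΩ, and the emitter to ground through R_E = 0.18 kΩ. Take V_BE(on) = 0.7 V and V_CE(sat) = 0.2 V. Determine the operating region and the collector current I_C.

V_BB = 0.67 V ≤ V_BE(on) = 0.7 V, so the base-emitter junction is not forward biased.
The transistor is in cutoff: I_B = I_C = 0.

cutoff; I_C ≈ 0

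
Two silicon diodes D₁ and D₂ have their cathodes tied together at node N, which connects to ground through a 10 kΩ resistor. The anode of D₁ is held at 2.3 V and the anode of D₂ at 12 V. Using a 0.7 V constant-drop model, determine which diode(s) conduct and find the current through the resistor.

Only D₂ conducts; I_R ≈ 1.1 mA

Assume both conduct. Then node N would need to be at both 2.3−0.7 = 1.6 V and 12−0.7 = 11.3 V, which is impossible.
Assume only D₂ conducts: V_N = 12 − 0.7 = 11.3 V, so I_R = 11.3/10 = 1.13 mA.
Check D₁: its anode-to-cathode voltage is 2.3 − 11.3 = -9 V < 0.7 V, so it is off. The assumption is consistent.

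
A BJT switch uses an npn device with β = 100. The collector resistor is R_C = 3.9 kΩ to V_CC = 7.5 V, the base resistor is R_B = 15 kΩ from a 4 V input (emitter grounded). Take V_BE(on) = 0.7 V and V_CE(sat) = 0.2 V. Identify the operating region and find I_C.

saturation; I_C ≈ 1.9 mA

Assume active: I_B = (4 − 0.7)/15 = 0.22 mA, giving I_C = β·I_B = 22 mA.
But then V_CE = 7.5 − 22×3.9 = -78.3 V < V_CE(sat) = 0.2 V — impossible in the active region.
So the transistor is saturated. With V_CE = 0.2 V, I_C = (V_CC − 0.2)/R_C = 7.3/3.9 = 1.87 mA.
Check: β·I_B = 22 mA > I_C = 1.87 mA, confirming saturation.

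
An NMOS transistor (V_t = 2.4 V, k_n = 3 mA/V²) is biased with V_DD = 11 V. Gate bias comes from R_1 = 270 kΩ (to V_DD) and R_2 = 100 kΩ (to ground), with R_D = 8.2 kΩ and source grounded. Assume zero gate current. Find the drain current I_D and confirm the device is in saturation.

I_D ≈ 0.49 mA

V_G = V_DD·R_2/(R_1+R_2) = 11×100/370 = 2.97 V. With the source grounded, V_GS = V_G = 2.97 V.
Assume saturation: I_D = (k_n/2)(V_GS − V_t)² = (3/2)×(2.97 − 2.4)² = 1.5×0.573² = 0.492 mA.
V_DS = V_DD − I_D·R_D = 11 − 0.492×8.2 = 6.96 V.
Saturation requires V_DS ≥ V_GS − V_t = 0.573 V; 6.96 ≥ 0.573 ✓.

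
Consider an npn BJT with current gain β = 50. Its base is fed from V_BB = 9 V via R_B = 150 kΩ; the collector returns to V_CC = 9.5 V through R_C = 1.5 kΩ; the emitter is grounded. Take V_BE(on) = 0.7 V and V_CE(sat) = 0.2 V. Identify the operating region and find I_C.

active; I_C ≈ 2.8 mA

Assume active. Base-emitter loop: I_B = (V_BB − V_BE)/R_B = (9 − 0.7)/150 = 0.0553 mA.
I_C = β·I_B = 50×0.0553 = 2.77 mA.
V_CE = V_CC − I_C·R_C = 9.5 − 2.77×1.5 = 5.35 V > V_CE(sat), so the active-region assumption holds.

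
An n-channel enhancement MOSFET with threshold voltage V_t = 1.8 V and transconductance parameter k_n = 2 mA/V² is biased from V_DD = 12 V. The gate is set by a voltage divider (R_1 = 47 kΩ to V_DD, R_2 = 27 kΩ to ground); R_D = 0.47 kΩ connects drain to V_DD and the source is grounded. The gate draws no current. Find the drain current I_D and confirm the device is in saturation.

V_G = V_DD·R_2/(R_1+R_2) = 12×27/74 = 4.38 V. With the source grounded, V_GS = V_G = 4.38 V.
Assume saturation: I_D = (k_n/2)(V_GS − V_t)² = (2/2)×(4.38 − 1.8)² = 1×2.58² = 6.65 mA.
V_DS = V_DD − I_D·R_D = 12 − 6.65×0.47 = 8.88 V.
Saturation requires V_DS ≥ V_GS − V_t = 2.58 V; 8.88 ≥ 2.58 ✓.

I_D ≈ 6.6 mA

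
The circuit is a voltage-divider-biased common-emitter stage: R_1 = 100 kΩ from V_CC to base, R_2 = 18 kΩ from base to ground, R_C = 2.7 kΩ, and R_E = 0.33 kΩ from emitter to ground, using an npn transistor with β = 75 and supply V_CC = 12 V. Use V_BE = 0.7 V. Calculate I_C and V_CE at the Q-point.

I_C ≈ 2.1 mA, V_CE ≈ 5.6 V

Thevenize the base divider: V_Th = V_CC·R_2/(R_1+R_2) = 12×18/118 = 1.83 V, R_Th = R_1‖R_2 = 15.3 kΩ.
Base-emitter loop: V_Th = I_B·R_Th + V_BE + (β+1)I_B·R_E, so I_B = (1.83 − 0.7) / (15.3 + 76×0.33) = 0.028 mA.
I_C = β·I_B = 75×0.028 = 2.1 mA, and I_E = (β+1)I_B = 2.13 mA.
V_CE = V_CC − I_C·R_C − I_E·R_E = 12 − 2.1×2.7 − 2.13×0.33 = 5.62 V.
V_CE = 5.62 V > 0.2 V confirms active-region operation.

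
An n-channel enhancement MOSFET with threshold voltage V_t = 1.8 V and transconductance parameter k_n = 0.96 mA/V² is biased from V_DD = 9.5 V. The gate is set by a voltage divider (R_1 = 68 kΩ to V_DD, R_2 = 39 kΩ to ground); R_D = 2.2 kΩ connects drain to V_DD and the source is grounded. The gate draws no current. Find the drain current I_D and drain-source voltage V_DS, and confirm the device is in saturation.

V_G = V_DD·R_2/(R_1+R_2) = 9.5×39/107 = 3.46 V. With the source grounded, V_GS = V_G = 3.46 V.
Assume saturation: I_D = (k_n/2)(V_GS − V_t)² = (0.96/2)×(3.46 − 1.8)² = 0.48×1.66² = 1.33 mA.
V_DS = V_DD − I_D·R_D = 9.5 − 1.33×2.2 = 6.58 V.
Saturation requires V_DS ≥ V_GS − V_t = 1.66 V; 6.58 ≥ 1.66 ✓.

I_D ≈ 1.3 mA, V_DS ≈ 6.6 V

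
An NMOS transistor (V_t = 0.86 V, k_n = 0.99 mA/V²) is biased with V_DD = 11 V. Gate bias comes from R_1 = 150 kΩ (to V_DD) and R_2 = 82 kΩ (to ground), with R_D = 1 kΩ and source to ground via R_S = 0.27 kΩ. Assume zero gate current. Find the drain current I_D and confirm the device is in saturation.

I_D ≈ 2.6 mA

V_G = V_DD·R_2/(R_1+R_2) = 11×82/232 = 3.89 V.
Assume saturation: I_D = (k_n/2)(V_GS − V_t)² with V_GS = V_G − I_D·R_S = 3.89 − 0.27·I_D.
Substituting gives 0.0361·I_D² − 1.81·I_D + 4.54 = 0, with roots I_D = 2.65 or 47.5 mA.
The root I_D = 47.5 mA gives V_GS = -8.94 V ≤ V_t, so take I_D = 2.65 mA.
Then V_GS = 3.17 V and V_DS = V_DD − I_D(R_D+R_S) = 11 − 2.65×1.27 = 7.64 V.
Saturation requires V_DS ≥ V_GS − V_t = 2.31 V; 7.64 ≥ 2.31 ✓.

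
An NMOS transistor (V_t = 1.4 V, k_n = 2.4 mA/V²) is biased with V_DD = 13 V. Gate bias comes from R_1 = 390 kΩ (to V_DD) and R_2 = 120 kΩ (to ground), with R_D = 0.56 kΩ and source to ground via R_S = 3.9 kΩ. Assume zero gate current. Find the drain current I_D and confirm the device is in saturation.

I_D ≈ 0.3 mA

V_G = V_DD·R_2/(R_1+R_2) = 13×120/510 = 3.06 V.
Assume saturation: I_D = (k_n/2)(V_GS − V_t)² with V_GS = V_G − I_D·R_S = 3.06 − 3.9·I_D.
Substituting gives 18.3·I_D² − 16.5·I_D + 3.3 = 0, with roots I_D = 0.298 or 0.608 mA.
The root I_D = 0.608 mA gives V_GS = 0.688 V ≤ V_t, so take I_D = 0.298 mA.
Then V_GS = 1.9 V and V_DS = V_DD − I_D(R_D+R_S) = 13 − 0.298×4.46 = 11.7 V.
Saturation requires V_DS ≥ V_GS − V_t = 0.498 V; 11.7 ≥ 0.498 ✓.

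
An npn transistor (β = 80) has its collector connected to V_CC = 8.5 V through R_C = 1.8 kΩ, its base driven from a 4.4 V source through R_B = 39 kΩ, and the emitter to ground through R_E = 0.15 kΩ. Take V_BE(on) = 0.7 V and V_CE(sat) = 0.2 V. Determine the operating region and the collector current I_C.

Assume active: I_B = (4.4 − 0.7)/(39 + 81×0.15) = 0.0723 mA, I_C = β·I_B = 5.79 mA.
Then V_CE = 8.5 − 5.79×1.8 − 5.86×0.15 = -2.8 V < 0.2 V — the active assumption fails.
Re-solve with V_CE = 0.2 V. KCL at the emitter: V_E/R_E = (V_BB−0.7−V_E)/R_B + (V_CC−0.2−V_E)/R_C, giving V_E = 0.649 V.
I_C = (V_CC − 0.2 − V_E)/R_C = (8.3 − 0.649)/1.8 = 4.25 mA.
Check: I_B = (3.7 − 0.649)/39 = 0.0782 mA, and β·I_B = 6.26 mA > I_C, confirming saturation.

saturation; I_C ≈ 4.3 mA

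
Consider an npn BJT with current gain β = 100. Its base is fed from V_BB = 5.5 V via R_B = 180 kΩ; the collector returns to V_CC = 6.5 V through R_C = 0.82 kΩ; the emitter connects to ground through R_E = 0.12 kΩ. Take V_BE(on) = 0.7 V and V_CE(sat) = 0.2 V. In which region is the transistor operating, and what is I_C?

active; I_C ≈ 2.5 mA

Assume active. Base-emitter loop: I_B = (V_BB − V_BE)/(R_B + (β+1)R_E) = (5.5 − 0.7)/(180 + 101×0.12) = 0.025 mA.
I_C = β·I_B = 100×0.025 = 2.5 mA.
V_CE = V_CC − I_C·R_C − I_E·R_E = 6.5 − 2.5×0.82 − 2.52×0.12 = 4.15 V > V_CE(sat), so the active-region assumption holds.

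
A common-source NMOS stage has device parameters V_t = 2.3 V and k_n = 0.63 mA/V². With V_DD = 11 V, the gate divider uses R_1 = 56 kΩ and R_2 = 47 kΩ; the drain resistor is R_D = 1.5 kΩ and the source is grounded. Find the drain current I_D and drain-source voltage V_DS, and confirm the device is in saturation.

V_G = V_DD·R_2/(R_1+R_2) = 11×47/103 = 5.02 V. With the source grounded, V_GS = V_G = 5.02 V.
Assume saturation: I_D = (k_n/2)(V_GS − V_t)² = (0.63/2)×(5.02 − 2.3)² = 0.315×2.72² = 2.33 mA.
V_DS = V_DD − I_D·R_D = 11 − 2.33×1.5 = 7.51 V.
Saturation requires V_DS ≥ V_GS − V_t = 2.72 V; 7.51 ≥ 2.72 ✓.

I_D ≈ 2.3 mA, V_DS ≈ 7.5 V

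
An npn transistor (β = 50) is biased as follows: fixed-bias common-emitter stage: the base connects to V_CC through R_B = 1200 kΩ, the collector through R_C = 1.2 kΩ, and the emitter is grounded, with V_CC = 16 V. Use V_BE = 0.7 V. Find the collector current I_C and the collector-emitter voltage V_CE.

I_C ≈ 0.64 mA, V_CE ≈ 15 V

Base loop: V_CC = I_B·R_B + V_BE, so I_B = (16 − 0.7)/1200 kΩ = 0.0128 mA.
In the active region I_C = β·I_B = 50 × 0.0128 = 0.638 mA.
Collector loop: V_CE = V_CC − I_C·R_C = 16 − 0.638×1.2 = 15.2 V.
Since V_CE = 15.2 V > V_CE(sat) ≈ 0.2 V, the transistor is in the active region as assumed.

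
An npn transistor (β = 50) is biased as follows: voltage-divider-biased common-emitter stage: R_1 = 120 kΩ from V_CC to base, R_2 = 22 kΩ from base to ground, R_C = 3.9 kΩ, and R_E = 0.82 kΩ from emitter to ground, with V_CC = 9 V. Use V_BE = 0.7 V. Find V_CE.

V_CE ≈ 6.3 V

Thevenize the base divider: V_Th = V_CC·R_2/(R_1+R_2) = 9×22/142 = 1.39 V, R_Th = R_1‖R_2 = 18.6 kΩ.
Base-emitter loop: V_Th = I_B·R_Th + V_BE + (β+1)I_B·R_E, so I_B = (1.39 − 0.7) / (18.6 + 51×0.82) = 0.0115 mA.
I_C = β·I_B = 50×0.0115 = 0.575 mA, and I_E = (β+1)I_B = 0.586 mA.
V_CE = V_CC − I_C·R_C − I_E·R_E = 9 − 0.575×3.9 − 0.586×0.82 = 6.28 V.
V_CE = 6.28 V > 0.2 V confirms active-region operation.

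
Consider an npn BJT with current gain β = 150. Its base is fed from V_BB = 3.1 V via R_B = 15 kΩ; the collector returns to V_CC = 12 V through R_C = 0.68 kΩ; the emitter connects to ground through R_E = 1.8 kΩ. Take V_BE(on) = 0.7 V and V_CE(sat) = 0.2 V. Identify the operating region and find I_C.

Assume active. Base-emitter loop: I_B = (V_BB − V_BE)/(R_B + (β+1)R_E) = (3.1 − 0.7)/(15 + 151×1.8) = 0.00837 mA.
I_C = β·I_B = 150×0.00837 = 1.26 mA.
V_CE = V_CC − I_C·R_C − I_E·R_E = 12 − 1.26×0.68 − 1.26×1.8 = 8.87 V > V_CE(sat), so the active-region assumption holds.

active; I_C ≈ 1.3 mA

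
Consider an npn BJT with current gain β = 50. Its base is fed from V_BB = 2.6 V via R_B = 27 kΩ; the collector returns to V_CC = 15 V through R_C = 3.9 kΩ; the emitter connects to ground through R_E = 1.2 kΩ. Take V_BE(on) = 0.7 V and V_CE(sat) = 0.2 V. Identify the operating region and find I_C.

active; I_C ≈ 1.1 mA

Assume active. Base-emitter loop: I_B = (V_BB − V_BE)/(R_B + (β+1)R_E) = (2.6 − 0.7)/(27 + 51×1.2) = 0.0215 mA.
I_C = β·I_B = 50×0.0215 = 1.08 mA.
V_CE = V_CC − I_C·R_C − I_E·R_E = 15 − 1.08×3.9 − 1.1×1.2 = 9.48 V > V_CE(sat), so the active-region assumption holds.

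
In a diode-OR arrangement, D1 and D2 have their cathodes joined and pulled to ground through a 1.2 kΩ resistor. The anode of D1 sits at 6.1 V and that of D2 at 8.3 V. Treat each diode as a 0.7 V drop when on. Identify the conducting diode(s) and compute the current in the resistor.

Assume both conduct. Then node N would need to be at both 6.1−0.7 = 5.4 V and 8.3−0.7 = 7.6 V, which is impossible.
Assume only D2 conducts: V_N = 8.3 − 0.7 = 7.6 V, so I_R = 7.6/1.2 = 6.33 mA.
Check D1: its anode-to-cathode voltage is 6.1 − 7.6 = -1.5 V < 0.7 V, so it is off. The assumption is consistent.

Only D2 conducts; I_R ≈ 6.3 mA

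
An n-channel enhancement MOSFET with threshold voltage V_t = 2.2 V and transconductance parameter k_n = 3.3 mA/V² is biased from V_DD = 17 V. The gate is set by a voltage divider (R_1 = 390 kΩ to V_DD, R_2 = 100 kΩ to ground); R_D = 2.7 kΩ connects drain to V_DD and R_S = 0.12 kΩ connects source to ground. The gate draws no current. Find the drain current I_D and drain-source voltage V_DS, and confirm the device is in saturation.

V_G = V_DD·R_2/(R_1+R_2) = 17×100/490 = 3.47 V.
Assume saturation: I_D = (k_n/2)(V_GS − V_t)² with V_GS = V_G − I_D·R_S = 3.47 − 0.12·I_D.
Substituting gives 0.0238·I_D² − 1.5·I_D + 2.66 = 0, with roots I_D = 1.82 or 61.4 mA.
The root I_D = 61.4 mA gives V_GS = -3.9 V ≤ V_t, so take I_D = 1.82 mA.
Then V_GS = 3.25 V and V_DS = V_DD − I_D(R_D+R_S) = 17 − 1.82×2.82 = 11.9 V.
Saturation requires V_DS ≥ V_GS − V_t = 1.05 V; 11.9 ≥ 1.05 ✓.

I_D ≈ 1.8 mA, V_DS ≈ 12 V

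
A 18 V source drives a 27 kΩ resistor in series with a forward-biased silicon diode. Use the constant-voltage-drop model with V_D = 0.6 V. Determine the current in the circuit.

I ≈ 0.64 mA

KVL around the loop: 18 = V_D + I·R = 0.6 + I × 27 kΩ.
So I = (18 − 0.6) / 27 kΩ = 17.4 / 27 = 0.644 mA.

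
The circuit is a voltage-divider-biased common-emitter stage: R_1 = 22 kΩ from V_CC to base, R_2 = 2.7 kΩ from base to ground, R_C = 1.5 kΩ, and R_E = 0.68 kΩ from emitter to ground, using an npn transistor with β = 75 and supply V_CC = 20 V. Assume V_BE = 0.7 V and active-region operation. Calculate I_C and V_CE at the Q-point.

Thevenize the base divider: V_Th = V_CC·R_2/(R_1+R_2) = 20×2.7/24.7 = 2.19 V, R_Th = R_1‖R_2 = 2.4 kΩ.
Base-emitter loop: V_Th = I_B·R_Th + V_BE + (β+1)I_B·R_E, so I_B = (2.19 − 0.7) / (2.4 + 76×0.68) = 0.0275 mA.
I_C = β·I_B = 75×0.0275 = 2.06 mA, and I_E = (β+1)I_B = 2.09 mA.
V_CE = V_CC − I_C·R_C − I_E·R_E = 20 − 2.06×1.5 − 2.09×0.68 = 15.5 V.
V_CE = 15.5 V > 0.2 V confirms active-region operation.

I_C ≈ 2.1 mA, V_CE ≈ 15 V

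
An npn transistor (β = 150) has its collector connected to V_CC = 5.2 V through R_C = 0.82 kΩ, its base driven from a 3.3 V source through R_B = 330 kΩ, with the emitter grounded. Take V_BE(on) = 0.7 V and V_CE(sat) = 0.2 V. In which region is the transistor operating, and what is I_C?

Assume active. Base-emitter loop: I_B = (V_BB − V_BE)/R_B = (3.3 − 0.7)/330 = 0.00788 mA.
I_C = β·I_B = 150×0.00788 = 1.18 mA.
V_CE = V_CC − I_C·R_C = 5.2 − 1.18×0.82 = 4.23 V > V_CE(sat), so the active-region assumption holds.

active; I_C ≈ 1.2 mA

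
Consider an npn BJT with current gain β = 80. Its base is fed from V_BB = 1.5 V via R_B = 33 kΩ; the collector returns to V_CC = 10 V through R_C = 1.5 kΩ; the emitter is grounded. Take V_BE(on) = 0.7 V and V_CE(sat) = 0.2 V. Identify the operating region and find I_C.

active; I_C ≈ 1.9 mA

Assume active. Base-emitter loop: I_B = (V_BB − V_BE)/R_B = (1.5 − 0.7)/33 = 0.0242 mA.
I_C = β·I_B = 80×0.0242 = 1.94 mA.
V_CE = V_CC − I_C·R_C = 10 − 1.94×1.5 = 7.09 V > V_CE(sat), so the active-region assumption holds.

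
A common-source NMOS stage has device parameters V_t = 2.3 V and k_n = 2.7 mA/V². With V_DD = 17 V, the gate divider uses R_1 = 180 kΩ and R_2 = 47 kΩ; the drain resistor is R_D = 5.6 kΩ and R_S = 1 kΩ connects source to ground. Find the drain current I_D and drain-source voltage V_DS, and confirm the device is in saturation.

V_G = V_DD·R_2/(R_1+R_2) = 17×47/227 = 3.52 V.
Assume saturation: I_D = (k_n/2)(V_GS − V_t)² with V_GS = V_G − I_D·R_S = 3.52 − 1·I_D.
Substituting gives 1.35·I_D² − 4.29·I_D + 2.01 = 0, with roots I_D = 0.57 or 2.61 mA.
The root I_D = 2.61 mA gives V_GS = 0.909 V ≤ V_t, so take I_D = 0.57 mA.
Then V_GS = 2.95 V and V_DS = V_DD − I_D(R_D+R_S) = 17 − 0.57×6.6 = 13.2 V.
Saturation requires V_DS ≥ V_GS − V_t = 0.65 V; 13.2 ≥ 0.65 ✓.

I_D ≈ 0.57 mA, V_DS ≈ 13 V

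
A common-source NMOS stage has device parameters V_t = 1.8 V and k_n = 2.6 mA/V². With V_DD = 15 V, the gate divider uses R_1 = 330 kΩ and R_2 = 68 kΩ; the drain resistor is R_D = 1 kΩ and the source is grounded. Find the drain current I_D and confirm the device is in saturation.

V_G = V_DD·R_2/(R_1+R_2) = 15×68/398 = 2.56 V. With the source grounded, V_GS = V_G = 2.56 V.
Assume saturation: I_D = (k_n/2)(V_GS − V_t)² = (2.6/2)×(2.56 − 1.8)² = 1.3×0.763² = 0.756 mA.
V_DS = V_DD − I_D·R_D = 15 − 0.756×1 = 14.2 V.
Saturation requires V_DS ≥ V_GS − V_t = 0.763 V; 14.2 ≥ 0.763 ✓.

I_D ≈ 0.76 mA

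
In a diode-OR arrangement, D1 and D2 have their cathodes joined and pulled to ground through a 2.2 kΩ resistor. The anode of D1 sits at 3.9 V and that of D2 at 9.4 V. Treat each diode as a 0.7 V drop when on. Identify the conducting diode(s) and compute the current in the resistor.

Only D2 conducts; I_R ≈ 4 mA

Assume both conduct. Then node N would need to be at both 3.9−0.7 = 3.2 V and 9.4−0.7 = 8.7 V, which is impossible.
Assume only D2 conducts: V_N = 9.4 − 0.7 = 8.7 V, so I_R = 8.7/2.2 = 3.95 mA.
Check D1: its anode-to-cathode voltage is 3.9 − 8.7 = -4.8 V < 0.7 V, so it is off. The assumption is consistent.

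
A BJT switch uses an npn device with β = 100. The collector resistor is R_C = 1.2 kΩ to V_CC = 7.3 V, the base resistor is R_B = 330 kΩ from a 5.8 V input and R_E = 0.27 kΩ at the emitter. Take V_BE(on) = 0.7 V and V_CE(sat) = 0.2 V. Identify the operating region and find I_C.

active; I_C ≈ 1.4 mA

Assume active. Base-emitter loop: I_B = (V_BB − V_BE)/(R_B + (β+1)R_E) = (5.8 − 0.7)/(330 + 101×0.27) = 0.0143 mA.
I_C = β·I_B = 100×0.0143 = 1.43 mA.
V_CE = V_CC − I_C·R_C − I_E·R_E = 7.3 − 1.43×1.2 − 1.44×0.27 = 5.2 V > V_CE(sat), so the active-region assumption holds.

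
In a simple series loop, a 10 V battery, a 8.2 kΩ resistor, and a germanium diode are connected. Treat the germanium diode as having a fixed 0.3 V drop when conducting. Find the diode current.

I ≈ 1.2 mA

KVL around the loop: 10 = V_D + I·R = 0.3 + I × 8.2 kΩ.
So I = (10 − 0.3) / 8.2 kΩ = 9.7 / 8.2 = 1.18 mA.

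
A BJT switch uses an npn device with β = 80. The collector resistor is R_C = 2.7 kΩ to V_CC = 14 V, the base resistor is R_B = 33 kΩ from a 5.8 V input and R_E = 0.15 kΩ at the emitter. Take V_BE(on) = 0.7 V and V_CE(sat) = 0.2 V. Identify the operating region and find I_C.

Assume active: I_B = (5.8 − 0.7)/(33 + 81×0.15) = 0.113 mA, I_C = β·I_B = 9.04 mA.
Then V_CE = 14 − 9.04×2.7 − 9.15×0.15 = -11.8 V < 0.2 V — the active assumption fails.
Re-solve with V_CE = 0.2 V. KCL at the emitter: V_E/R_E = (V_BB−0.7−V_E)/R_B + (V_CC−0.2−V_E)/R_C, giving V_E = 0.745 V.
I_C = (V_CC − 0.2 − V_E)/R_C = (13.8 − 0.745)/2.7 = 4.84 mA.
Check: I_B = (5.1 − 0.745)/33 = 0.132 mA, and β·I_B = 10.6 mA > I_C, confirming saturation.

saturation; I_C ≈ 4.8 mA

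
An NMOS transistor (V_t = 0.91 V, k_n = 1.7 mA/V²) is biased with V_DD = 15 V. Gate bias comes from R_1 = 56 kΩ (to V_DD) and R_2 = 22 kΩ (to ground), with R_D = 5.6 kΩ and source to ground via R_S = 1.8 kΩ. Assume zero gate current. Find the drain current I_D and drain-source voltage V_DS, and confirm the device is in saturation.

V_G = V_DD·R_2/(R_1+R_2) = 15×22/78 = 4.23 V.
Assume saturation: I_D = (k_n/2)(V_GS − V_t)² with V_GS = V_G − I_D·R_S = 4.23 − 1.8·I_D.
Substituting gives 2.75·I_D² − 11.2·I_D + 9.37 = 0, with roots I_D = 1.19 or 2.86 mA.
The root I_D = 2.86 mA gives V_GS = -0.926 V ≤ V_t, so take I_D = 1.19 mA.
Then V_GS = 2.09 V and V_DS = V_DD − I_D(R_D+R_S) = 15 − 1.19×7.4 = 6.21 V.
Saturation requires V_DS ≥ V_GS − V_t = 1.18 V; 6.21 ≥ 1.18 ✓.

I_D ≈ 1.2 mA, V_DS ≈ 6.2 V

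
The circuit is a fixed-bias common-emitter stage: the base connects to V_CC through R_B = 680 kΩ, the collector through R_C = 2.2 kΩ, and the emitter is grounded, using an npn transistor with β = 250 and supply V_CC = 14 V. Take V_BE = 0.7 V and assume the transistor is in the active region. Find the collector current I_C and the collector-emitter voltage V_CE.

Base loop: V_CC = I_B·R_B + V_BE, so I_B = (14 − 0.7)/680 kΩ = 0.0196 mA.
In the active region I_C = β·I_B = 250 × 0.0196 = 4.89 mA.
Collector loop: V_CE = V_CC − I_C·R_C = 14 − 4.89×2.2 = 3.24 V.
Since V_CE = 3.24 V > V_CE(sat) ≈ 0.2 V, the transistor is in the active region as assumed.

I_C ≈ 4.9 mA, V_CE ≈ 3.2 V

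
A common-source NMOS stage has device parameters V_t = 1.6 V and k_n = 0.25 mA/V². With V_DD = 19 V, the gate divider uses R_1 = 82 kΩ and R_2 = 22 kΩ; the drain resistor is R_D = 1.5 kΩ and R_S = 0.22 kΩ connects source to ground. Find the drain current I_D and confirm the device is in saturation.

I_D ≈ 0.65 mA

V_G = V_DD·R_2/(R_1+R_2) = 19×22/104 = 4.02 V.
Assume saturation: I_D = (k_n/2)(V_GS − V_t)² with V_GS = V_G − I_D·R_S = 4.02 − 0.22·I_D.
Substituting gives 0.00605·I_D² − 1.13·I_D + 0.732 = 0, with roots I_D = 0.648 or 187 mA.
The root I_D = 187 mA gives V_GS = -37 V ≤ V_t, so take I_D = 0.648 mA.
Then V_GS = 3.88 V and V_DS = V_DD − I_D(R_D+R_S) = 19 − 0.648×1.72 = 17.9 V.
Saturation requires V_DS ≥ V_GS − V_t = 2.28 V; 17.9 ≥ 2.28 ✓.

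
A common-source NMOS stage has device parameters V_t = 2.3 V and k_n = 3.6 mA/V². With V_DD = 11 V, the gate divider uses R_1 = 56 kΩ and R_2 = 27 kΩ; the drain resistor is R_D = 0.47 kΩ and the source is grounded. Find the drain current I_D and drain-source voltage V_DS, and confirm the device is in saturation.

V_G = V_DD·R_2/(R_1+R_2) = 11×27/83 = 3.58 V. With the source grounded, V_GS = V_G = 3.58 V.
Assume saturation: I_D = (k_n/2)(V_GS − V_t)² = (3.6/2)×(3.58 − 2.3)² = 1.8×1.28² = 2.94 mA.
V_DS = V_DD − I_D·R_D = 11 − 2.94×0.47 = 9.62 V.
Saturation requires V_DS ≥ V_GS − V_t = 1.28 V; 9.62 ≥ 1.28 ✓.

I_D ≈ 2.9 mA, V_DS ≈ 9.6 V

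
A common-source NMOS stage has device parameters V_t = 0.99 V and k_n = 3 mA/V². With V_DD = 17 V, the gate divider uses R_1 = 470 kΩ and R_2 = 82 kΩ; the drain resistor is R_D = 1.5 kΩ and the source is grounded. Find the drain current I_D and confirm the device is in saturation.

I_D ≈ 3.5 mA

V_G = V_DD·R_2/(R_1+R_2) = 17×82/552 = 2.53 V. With the source grounded, V_GS = V_G = 2.53 V.
Assume saturation: I_D = (k_n/2)(V_GS − V_t)² = (3/2)×(2.53 − 0.99)² = 1.5×1.54² = 3.54 mA.
V_DS = V_DD − I_D·R_D = 17 − 3.54×1.5 = 11.7 V.
Saturation requires V_DS ≥ V_GS − V_t = 1.54 V; 11.7 ≥ 1.54 ✓.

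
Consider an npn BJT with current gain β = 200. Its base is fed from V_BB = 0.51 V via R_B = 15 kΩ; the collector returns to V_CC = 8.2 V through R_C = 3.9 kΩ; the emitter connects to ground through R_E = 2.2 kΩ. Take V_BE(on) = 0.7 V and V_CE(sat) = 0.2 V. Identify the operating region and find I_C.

V_BB = 0.51 V ≤ V_BE(on) = 0.7 V, so the base-emitter junction is not forward biased.
The transistor is in cutoff: I_B = I_C = 0.

cutoff; I_C ≈ 0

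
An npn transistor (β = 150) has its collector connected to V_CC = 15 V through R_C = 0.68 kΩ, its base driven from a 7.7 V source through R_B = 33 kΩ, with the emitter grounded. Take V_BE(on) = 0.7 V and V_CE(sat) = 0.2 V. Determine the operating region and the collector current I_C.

Assume active: I_B = (7.7 − 0.7)/33 = 0.212 mA, giving I_C = β·I_B = 31.8 mA.
But then V_CE = 15 − 31.8×0.68 = -6.64 V < V_CE(sat) = 0.2 V — impossible in the active region.
So the transistor is saturated. With V_CE = 0.2 V, I_C = (V_CC − 0.2)/R_C = 14.8/0.68 = 21.8 mA.
Check: β·I_B = 31.8 mA > I_C = 21.8 mA, confirming saturation.

saturation; I_C ≈ 22 mA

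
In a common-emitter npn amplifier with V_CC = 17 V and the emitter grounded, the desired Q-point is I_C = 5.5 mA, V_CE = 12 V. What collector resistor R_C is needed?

Collector loop: V_CC = I_C·R_C + V_CE.
R_C = (V_CC − V_CE)/I_C = (17 − 12)/5.5 = 0.909 kΩ.

R_C ≈ 0.91 kΩ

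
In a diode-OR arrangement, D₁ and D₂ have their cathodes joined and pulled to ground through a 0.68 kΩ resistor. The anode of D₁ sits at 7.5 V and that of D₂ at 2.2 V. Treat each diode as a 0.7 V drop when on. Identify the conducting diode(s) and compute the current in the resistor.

Only D₁ conducts; I_R ≈ 10 mA

Assume both conduct. Then node N would need to be at both 7.5−0.7 = 6.8 V and 2.2−0.7 = 1.5 V, which is impossible.
Assume only D₁ conducts: V_N = 7.5 − 0.7 = 6.8 V, so I_R = 6.8/0.68 = 10 mA.
Check D₂: its anode-to-cathode voltage is 2.2 − 6.8 = -4.6 V < 0.7 V, so it is off. The assumption is consistent.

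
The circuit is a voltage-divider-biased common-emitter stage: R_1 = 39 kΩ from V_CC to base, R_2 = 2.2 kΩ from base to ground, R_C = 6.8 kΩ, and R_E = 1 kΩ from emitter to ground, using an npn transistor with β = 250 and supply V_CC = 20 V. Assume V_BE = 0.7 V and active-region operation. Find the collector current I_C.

I_C ≈ 0.36 mA

Thevenize the base divider: V_Th = V_CC·R_2/(R_1+R_2) = 20×2.2/41.2 = 1.07 V, R_Th = R_1‖R_2 = 2.08 kΩ.
Base-emitter loop: V_Th = I_B·R_Th + V_BE + (β+1)I_B·R_E, so I_B = (1.07 − 0.7) / (2.08 + 251×1) = 0.00145 mA.
I_C = β·I_B = 250×0.00145 = 0.363 mA, and I_E = (β+1)I_B = 0.365 mA.
V_CE = V_CC − I_C·R_C − I_E·R_E = 20 − 0.363×6.8 − 0.365×1 = 17.2 V.
V_CE = 17.2 V > 0.2 V confirms active-region operation.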